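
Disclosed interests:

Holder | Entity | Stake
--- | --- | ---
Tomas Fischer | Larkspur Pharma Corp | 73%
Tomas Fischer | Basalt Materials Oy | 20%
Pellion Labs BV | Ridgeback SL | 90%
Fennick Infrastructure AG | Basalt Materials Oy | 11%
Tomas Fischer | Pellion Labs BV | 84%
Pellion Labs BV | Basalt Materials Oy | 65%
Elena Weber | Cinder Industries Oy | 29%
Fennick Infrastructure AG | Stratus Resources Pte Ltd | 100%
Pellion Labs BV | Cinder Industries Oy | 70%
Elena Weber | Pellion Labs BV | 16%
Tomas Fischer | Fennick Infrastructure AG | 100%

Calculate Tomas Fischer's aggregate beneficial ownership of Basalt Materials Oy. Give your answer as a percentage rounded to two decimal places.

Tomas reaches Basalt along 3 paths.
Direct stake: 20% = 20%.
Via Pellion: 84% × 65% = 54.6%.
Via Fennick: 100% × 11% = 11%.
Total: 20% + 54.6% + 11% = 85.6%.
Rounded: 85.60%.

85.60%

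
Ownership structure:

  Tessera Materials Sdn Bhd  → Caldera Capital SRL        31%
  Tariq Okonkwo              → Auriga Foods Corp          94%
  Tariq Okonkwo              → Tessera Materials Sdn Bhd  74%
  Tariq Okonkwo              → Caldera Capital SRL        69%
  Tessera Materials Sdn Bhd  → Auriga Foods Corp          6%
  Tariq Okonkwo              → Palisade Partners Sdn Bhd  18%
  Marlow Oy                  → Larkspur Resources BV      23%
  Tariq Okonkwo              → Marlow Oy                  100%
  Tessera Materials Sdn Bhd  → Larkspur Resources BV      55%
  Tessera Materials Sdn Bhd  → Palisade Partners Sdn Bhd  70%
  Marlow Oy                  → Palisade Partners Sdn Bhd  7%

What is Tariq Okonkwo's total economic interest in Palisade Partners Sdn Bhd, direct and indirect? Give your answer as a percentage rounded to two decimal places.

76.80%

Tariq reaches Palisade along 3 paths.
Via Tessera: 74% × 70% = 51.8%.
Direct stake: 18% = 18%.
Via Marlow: 100% × 7% = 7%.
Total: 51.8% + 18% + 7% = 76.8%.
Rounded: 76.80%.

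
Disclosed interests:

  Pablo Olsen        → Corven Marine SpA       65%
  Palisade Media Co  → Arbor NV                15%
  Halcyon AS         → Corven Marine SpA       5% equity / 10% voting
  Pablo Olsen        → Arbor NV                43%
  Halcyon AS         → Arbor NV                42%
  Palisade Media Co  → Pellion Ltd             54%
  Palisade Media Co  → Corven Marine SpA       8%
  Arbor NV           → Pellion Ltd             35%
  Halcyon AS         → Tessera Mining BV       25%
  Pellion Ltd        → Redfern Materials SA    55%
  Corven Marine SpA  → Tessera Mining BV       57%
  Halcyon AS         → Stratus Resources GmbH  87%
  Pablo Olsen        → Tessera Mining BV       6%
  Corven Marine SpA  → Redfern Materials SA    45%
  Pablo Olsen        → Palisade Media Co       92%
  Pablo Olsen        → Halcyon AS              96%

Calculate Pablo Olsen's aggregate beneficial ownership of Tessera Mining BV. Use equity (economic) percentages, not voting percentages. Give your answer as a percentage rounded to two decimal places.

73.98%

Pablo reaches Tessera along 5 paths.
Via Halcyon: 96% × 25% = 24%.
Direct stake: 6% = 6%.
Via Corven: 65% × 57% = 37.05%.
Via Palisade → Corven: 92% × 8% × 57% = 4.1952%.
Via Halcyon → Corven: 96% × 5% × 57% = 2.736%.
Total: 24% + 6% + 37.05% + 4.1952% + 2.736% = 73.9812%.
Rounded: 73.98%.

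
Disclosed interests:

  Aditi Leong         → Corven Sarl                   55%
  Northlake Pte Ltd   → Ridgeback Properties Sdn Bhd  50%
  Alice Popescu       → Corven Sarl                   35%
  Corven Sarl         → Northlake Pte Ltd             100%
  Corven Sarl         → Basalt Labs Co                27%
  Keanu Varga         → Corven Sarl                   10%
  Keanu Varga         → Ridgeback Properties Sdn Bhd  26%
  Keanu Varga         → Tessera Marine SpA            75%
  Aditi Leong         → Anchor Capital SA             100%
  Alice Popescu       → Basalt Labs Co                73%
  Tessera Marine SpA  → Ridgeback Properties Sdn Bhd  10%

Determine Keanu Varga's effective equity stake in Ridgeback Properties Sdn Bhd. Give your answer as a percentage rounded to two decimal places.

38.50%

Keanu reaches Ridgeback along 3 paths.
Via Corven → Northlake: 10% × 100% × 50% = 5%.
Direct stake: 26% = 26%.
Via Tessera: 75% × 10% = 7.5%.
Total: 5% + 26% + 7.5% = 38.5%.
Rounded: 38.50%.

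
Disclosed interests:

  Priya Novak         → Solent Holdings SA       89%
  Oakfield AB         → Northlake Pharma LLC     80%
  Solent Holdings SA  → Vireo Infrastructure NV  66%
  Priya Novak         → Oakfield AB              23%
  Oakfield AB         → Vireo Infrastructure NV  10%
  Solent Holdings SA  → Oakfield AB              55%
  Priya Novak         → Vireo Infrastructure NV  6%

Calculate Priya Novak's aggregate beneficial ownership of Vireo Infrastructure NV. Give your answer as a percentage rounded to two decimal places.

71.94%

Priya reaches Vireo along 4 paths.
Via Solent: 89% × 66% = 58.74%.
Direct stake: 6% = 6%.
Via Oakfield: 23% × 10% = 2.3%.
Via Solent → Oakfield: 89% × 55% × 10% = 4.895%.
Total: 58.74% + 6% + 2.3% + 4.895% = 71.935%.
Rounded: 71.94%.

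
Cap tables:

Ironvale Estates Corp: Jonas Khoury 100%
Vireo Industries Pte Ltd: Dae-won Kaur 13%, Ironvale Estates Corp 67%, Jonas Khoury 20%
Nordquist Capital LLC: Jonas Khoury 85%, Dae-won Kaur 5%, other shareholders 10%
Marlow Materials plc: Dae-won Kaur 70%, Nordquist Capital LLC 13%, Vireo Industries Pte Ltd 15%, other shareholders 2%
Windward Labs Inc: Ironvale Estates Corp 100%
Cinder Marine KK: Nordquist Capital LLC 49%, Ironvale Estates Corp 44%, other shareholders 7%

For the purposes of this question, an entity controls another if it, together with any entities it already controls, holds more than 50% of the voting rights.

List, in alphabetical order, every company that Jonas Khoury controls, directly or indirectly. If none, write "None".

Cinder Marine KK, Ironvale Estates Corp, Nordquist Capital LLC, Vireo Industries Pte Ltd, Windward Labs Inc

Jonas holds 100% of Ironvale, so Jonas controls Ironvale.
Ironvale and Jonas together hold 67% + 20% = 87% of Vireo, so Jonas controls Vireo.
Jonas holds 85% of Nordquist, so Jonas controls Nordquist.
Ironvale holds 100% of Windward, so Jonas controls Windward.
Nordquist and Ironvale together hold 49% + 44% = 93% of Cinder, so Jonas controls Cinder.
No other company's threshold is met.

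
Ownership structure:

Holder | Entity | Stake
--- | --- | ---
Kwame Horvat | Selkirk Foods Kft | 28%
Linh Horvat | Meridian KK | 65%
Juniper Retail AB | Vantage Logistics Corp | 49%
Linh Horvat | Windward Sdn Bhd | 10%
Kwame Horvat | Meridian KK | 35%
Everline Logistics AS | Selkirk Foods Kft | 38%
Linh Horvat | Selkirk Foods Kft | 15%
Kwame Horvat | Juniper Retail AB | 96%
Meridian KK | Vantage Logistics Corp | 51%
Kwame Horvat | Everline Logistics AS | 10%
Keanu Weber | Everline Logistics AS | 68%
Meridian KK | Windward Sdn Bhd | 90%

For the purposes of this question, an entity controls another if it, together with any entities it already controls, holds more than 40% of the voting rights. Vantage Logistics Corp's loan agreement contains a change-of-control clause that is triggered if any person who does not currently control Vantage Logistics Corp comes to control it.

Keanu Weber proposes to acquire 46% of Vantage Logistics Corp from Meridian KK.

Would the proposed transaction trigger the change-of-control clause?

Yes

The purchase adds only to Keanu's holdings (Meridian's stake shrinks), so Keanu is the only person who could newly come to control Vantage.
Keanu holds 68% of Everline, so Keanu controls Everline.
Neither Keanu nor any entity Keanu controls holds any voting interest in Vantage.
So before the transaction, Keanu does not control Vantage.
After the purchase, Keanu holds 46% of Vantage directly, and Meridian's stake falls to 5%.
Keanu holds 46% of Vantage, so Keanu controls Vantage.
Keanu did not control Vantage before and does after, so the clause is triggered.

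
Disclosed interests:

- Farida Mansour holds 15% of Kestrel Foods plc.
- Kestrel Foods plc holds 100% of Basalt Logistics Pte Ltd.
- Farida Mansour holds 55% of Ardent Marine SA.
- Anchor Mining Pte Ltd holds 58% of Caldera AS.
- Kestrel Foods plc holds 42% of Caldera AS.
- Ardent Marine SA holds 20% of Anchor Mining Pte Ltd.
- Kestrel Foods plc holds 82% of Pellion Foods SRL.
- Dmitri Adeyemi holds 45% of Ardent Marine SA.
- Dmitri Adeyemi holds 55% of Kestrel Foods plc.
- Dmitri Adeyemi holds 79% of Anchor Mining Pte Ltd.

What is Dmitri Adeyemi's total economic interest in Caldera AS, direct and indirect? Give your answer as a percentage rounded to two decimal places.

74.14%

Dmitri reaches Caldera along 3 paths.
Via Ardent → Anchor: 45% × 20% × 58% = 5.22%.
Via Anchor: 79% × 58% = 45.82%.
Via Kestrel: 55% × 42% = 23.1%.
Total: 5.22% + 45.82% + 23.1% = 74.14%.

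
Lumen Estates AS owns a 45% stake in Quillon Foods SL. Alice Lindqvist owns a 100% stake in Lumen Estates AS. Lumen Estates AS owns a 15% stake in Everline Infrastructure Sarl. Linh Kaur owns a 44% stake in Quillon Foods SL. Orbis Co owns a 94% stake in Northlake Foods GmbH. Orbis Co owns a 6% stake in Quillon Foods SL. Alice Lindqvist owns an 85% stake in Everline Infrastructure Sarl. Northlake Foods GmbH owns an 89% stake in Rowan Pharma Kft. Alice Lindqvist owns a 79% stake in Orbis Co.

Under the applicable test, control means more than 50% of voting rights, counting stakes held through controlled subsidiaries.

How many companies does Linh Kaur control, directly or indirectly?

0

Linh's largest direct stake is 44% in Quillon, which does not meet the threshold.
Linh controls 0 companies.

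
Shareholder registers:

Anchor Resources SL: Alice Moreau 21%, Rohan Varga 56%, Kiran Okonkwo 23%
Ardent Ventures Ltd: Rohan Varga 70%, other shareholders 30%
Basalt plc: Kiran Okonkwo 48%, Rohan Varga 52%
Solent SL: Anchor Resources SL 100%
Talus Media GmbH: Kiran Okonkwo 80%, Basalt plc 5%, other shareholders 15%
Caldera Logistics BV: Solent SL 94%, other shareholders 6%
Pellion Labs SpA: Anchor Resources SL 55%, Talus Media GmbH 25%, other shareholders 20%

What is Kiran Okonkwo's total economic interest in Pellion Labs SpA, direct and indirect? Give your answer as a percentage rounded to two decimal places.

33.25%

Kiran reaches Pellion along 3 paths.
Via Anchor: 23% × 55% = 12.65%.
Via Talus: 80% × 25% = 20%.
Via Basalt → Talus: 48% × 5% × 25% = 0.6%.
Total: 12.65% + 20% + 0.6% = 33.25%.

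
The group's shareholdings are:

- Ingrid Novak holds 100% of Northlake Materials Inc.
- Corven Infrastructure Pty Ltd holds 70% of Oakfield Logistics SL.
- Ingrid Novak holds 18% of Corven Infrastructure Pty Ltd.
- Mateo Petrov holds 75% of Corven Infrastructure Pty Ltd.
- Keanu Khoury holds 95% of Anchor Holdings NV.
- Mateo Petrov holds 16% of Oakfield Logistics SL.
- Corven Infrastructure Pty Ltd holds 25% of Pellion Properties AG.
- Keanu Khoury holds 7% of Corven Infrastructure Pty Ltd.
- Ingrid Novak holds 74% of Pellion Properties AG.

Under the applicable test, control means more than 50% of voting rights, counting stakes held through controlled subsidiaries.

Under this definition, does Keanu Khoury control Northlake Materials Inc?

Keanu holds 95% of Anchor, so Keanu controls Anchor.
Neither Keanu nor any entity Keanu controls holds any voting interest in Northlake.
So Keanu does not control Northlake.

No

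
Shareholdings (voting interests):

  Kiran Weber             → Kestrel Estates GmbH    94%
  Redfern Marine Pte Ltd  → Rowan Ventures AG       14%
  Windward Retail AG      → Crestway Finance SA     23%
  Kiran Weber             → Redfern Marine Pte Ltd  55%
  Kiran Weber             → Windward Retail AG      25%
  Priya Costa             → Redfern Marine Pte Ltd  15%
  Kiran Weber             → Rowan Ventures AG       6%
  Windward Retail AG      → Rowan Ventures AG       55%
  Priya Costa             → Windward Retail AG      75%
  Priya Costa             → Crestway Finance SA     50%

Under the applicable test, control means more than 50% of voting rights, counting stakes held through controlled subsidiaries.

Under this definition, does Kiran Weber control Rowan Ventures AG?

No

Kiran holds 55% of Redfern, so Kiran controls Redfern.
Kiran holds 94% of Kestrel, so Kiran controls Kestrel.
In Rowan, Kiran's side holds only 6% + 14% = 20%, not > 50%.
So Kiran does not control Rowan.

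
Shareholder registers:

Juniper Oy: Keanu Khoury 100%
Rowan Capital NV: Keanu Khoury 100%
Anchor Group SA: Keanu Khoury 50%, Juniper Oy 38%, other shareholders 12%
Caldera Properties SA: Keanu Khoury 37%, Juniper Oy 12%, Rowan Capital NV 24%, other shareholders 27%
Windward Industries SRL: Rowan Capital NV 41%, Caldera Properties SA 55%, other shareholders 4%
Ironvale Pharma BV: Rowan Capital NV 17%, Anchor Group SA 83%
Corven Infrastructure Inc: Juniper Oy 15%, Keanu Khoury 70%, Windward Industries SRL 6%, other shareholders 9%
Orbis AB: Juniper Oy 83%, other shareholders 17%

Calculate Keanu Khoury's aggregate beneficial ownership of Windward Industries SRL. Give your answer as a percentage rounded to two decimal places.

81.15%

Keanu reaches Windward along 4 paths.
Via Rowan: 100% × 41% = 41%.
Via Caldera: 37% × 55% = 20.35%.
Via Juniper → Caldera: 100% × 12% × 55% = 6.6%.
Via Rowan → Caldera: 100% × 24% × 55% = 13.2%.
Total: 41% + 20.35% + 6.6% + 13.2% = 81.15%.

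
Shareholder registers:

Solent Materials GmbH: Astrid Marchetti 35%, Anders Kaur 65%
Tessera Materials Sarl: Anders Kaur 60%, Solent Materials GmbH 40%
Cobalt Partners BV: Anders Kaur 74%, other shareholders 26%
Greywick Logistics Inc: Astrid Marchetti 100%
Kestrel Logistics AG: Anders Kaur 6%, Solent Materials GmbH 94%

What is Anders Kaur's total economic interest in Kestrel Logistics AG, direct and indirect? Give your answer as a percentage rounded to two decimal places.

67.10%

Anders reaches Kestrel along 2 paths.
Direct stake: 6% = 6%.
Via Solent: 65% × 94% = 61.1%.
Total: 6% + 61.1% = 67.1%.
Rounded: 67.10%.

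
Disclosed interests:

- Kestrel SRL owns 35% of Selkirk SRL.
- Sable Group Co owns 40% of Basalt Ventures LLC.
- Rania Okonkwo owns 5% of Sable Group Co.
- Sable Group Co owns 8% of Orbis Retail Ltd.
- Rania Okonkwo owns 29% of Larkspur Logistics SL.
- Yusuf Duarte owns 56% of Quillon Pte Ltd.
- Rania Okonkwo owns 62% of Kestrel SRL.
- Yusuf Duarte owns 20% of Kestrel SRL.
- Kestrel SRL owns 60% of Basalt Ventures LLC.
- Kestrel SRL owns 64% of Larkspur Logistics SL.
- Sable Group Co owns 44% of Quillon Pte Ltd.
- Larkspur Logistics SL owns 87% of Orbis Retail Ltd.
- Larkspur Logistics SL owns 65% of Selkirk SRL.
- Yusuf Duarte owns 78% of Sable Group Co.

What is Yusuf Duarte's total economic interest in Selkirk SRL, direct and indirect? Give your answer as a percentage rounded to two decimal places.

Yusuf reaches Selkirk along 2 paths.
Via Kestrel: 20% × 35% = 7%.
Via Kestrel → Larkspur: 20% × 64% × 65% = 8.32%.
Total: 7% + 8.32% = 15.32%.

15.32%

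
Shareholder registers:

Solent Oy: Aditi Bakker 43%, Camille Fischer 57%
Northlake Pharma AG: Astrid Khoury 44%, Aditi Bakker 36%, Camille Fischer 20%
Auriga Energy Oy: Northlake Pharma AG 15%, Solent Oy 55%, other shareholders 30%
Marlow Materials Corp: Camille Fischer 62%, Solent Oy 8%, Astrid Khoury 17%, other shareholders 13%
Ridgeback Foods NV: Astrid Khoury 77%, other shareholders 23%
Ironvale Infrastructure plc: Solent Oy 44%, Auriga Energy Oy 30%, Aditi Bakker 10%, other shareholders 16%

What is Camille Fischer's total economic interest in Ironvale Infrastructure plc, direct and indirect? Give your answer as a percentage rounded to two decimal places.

35.39%

Camille reaches Ironvale along 3 paths.
Via Solent: 57% × 44% = 25.08%.
Via Northlake → Auriga: 20% × 15% × 30% = 0.9%.
Via Solent → Auriga: 57% × 55% × 30% = 9.405%.
Total: 25.08% + 0.9% + 9.405% = 35.385%.
Rounded: 35.39%.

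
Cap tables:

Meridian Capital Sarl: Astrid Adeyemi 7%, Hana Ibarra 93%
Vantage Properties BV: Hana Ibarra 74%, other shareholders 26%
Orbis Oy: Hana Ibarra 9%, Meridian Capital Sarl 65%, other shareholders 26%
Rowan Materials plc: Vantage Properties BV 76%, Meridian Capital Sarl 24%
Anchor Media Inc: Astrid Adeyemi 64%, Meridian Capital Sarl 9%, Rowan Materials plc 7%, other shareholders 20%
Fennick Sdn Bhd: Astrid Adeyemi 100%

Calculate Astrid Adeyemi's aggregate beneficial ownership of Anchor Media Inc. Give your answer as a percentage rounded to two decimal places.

Astrid reaches Anchor along 3 paths.
Direct stake: 64% = 64%.
Via Meridian: 7% × 9% = 0.63%.
Via Meridian → Rowan: 7% × 24% × 7% = 0.1176%.
Total: 64% + 0.63% + 0.1176% = 64.7476%.
Rounded: 64.75%.

64.75%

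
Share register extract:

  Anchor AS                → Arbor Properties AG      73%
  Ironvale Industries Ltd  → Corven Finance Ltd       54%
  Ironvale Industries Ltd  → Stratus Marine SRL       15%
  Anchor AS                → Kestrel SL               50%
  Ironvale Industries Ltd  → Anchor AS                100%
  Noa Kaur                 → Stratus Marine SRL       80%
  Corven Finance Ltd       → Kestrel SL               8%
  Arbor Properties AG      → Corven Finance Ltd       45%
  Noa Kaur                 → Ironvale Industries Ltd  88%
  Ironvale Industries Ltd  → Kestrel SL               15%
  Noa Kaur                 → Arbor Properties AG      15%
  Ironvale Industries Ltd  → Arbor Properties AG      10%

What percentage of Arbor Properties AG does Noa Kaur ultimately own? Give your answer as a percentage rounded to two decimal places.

Noa reaches Arbor along 3 paths.
Via Ironvale → Anchor: 88% × 100% × 73% = 64.24%.
Direct stake: 15% = 15%.
Via Ironvale: 88% × 10% = 8.8%.
Total: 64.24% + 15% + 8.8% = 88.04%.

88.04%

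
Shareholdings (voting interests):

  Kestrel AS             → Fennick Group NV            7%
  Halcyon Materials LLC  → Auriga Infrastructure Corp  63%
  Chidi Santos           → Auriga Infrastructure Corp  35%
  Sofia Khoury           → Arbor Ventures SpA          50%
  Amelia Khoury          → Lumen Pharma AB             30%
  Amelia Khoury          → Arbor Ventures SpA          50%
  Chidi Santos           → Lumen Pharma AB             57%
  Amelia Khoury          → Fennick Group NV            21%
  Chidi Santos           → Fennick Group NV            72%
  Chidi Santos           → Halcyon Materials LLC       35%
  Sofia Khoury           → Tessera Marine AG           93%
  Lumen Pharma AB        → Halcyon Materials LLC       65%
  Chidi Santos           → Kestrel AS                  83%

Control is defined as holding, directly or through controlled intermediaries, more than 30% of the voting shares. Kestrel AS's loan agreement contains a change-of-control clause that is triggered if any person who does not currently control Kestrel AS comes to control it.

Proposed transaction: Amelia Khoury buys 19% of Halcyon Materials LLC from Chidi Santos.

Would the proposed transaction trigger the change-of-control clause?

The purchase adds only to Amelia's holdings (Chidi's stake shrinks), so Amelia is the only person who could newly come to control Kestrel.
Amelia holds 50% of Arbor, so Amelia controls Arbor.
Neither Amelia nor any entity Amelia controls holds any voting interest in Kestrel.
So before the transaction, Amelia does not control Kestrel.
After the purchase, Amelia holds 19% of Halcyon directly, and Chidi's stake falls to 16%.
Amelia's side now holds 19% of Halcyon, not > 30%, so Amelia still does not control Halcyon.
After the transaction, neither Amelia nor any entity Amelia controls holds a voting interest in Kestrel, so Amelia still does not control it.
No new person acquires control, so the clause is not triggered.

No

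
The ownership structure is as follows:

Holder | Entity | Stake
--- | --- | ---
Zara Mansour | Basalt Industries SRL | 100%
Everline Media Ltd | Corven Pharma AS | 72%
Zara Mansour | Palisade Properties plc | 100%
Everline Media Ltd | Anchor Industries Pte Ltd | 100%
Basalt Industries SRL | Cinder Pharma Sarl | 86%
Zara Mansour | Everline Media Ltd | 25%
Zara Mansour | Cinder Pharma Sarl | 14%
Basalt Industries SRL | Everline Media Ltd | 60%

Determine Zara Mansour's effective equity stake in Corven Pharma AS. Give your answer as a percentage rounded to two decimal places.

61.20%

Zara reaches Corven along 2 paths.
Via Everline: 25% × 72% = 18%.
Via Basalt → Everline: 100% × 60% × 72% = 43.2%.
Total: 18% + 43.2% = 61.2%.
Rounded: 61.20%.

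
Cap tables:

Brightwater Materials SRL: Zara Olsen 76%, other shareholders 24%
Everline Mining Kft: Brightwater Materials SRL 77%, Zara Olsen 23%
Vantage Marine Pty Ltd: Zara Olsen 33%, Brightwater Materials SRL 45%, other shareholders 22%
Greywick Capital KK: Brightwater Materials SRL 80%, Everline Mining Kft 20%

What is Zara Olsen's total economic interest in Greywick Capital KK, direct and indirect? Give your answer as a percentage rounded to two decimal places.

77.10%

Zara reaches Greywick along 3 paths.
Via Brightwater: 76% × 80% = 60.8%.
Via Brightwater → Everline: 76% × 77% × 20% = 11.704%.
Via Everline: 23% × 20% = 4.6%.
Total: 60.8% + 11.704% + 4.6% = 77.104%.
Rounded: 77.10%.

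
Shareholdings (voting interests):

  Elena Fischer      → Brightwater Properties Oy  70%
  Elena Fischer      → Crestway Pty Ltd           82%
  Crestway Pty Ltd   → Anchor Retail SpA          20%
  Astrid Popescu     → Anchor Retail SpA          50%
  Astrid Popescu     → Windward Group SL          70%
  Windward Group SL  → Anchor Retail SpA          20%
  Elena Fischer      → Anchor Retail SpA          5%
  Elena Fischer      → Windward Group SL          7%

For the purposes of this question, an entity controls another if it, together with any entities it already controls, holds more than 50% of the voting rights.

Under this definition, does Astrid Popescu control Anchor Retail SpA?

Astrid holds 70% of Windward, so Astrid controls Windward.
Windward and Astrid together hold 20% + 50% = 70% of Anchor, so Astrid controls Anchor.

Yes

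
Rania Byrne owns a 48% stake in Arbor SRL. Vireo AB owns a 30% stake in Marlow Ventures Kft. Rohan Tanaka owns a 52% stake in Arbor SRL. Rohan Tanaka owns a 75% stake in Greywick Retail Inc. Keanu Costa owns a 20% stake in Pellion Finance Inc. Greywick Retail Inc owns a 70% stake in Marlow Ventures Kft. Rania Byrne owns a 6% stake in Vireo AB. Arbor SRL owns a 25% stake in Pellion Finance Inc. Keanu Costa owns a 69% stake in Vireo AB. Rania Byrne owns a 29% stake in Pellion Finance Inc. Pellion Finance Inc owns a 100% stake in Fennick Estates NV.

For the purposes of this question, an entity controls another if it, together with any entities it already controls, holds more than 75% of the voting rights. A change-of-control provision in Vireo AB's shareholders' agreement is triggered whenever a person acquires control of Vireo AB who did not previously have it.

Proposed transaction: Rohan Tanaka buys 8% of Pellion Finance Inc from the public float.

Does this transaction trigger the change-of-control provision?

No

The purchase changes only Rohan's holdings, so Rohan is the only person who could newly come to control Vireo.
Rohan's largest direct stake is 75% in Greywick, which does not meet the threshold, so Rohan controls no company.
Neither Rohan nor any entity Rohan controls holds any voting interest in Vireo.
So before the transaction, Rohan does not control Vireo.
After the purchase, Rohan holds 8% of Pellion directly.
Rohan's side now holds 8% of Pellion, not > 75%, so Rohan still does not control Pellion.
After the transaction, neither Rohan nor any entity Rohan controls holds a voting interest in Vireo, so Rohan still does not control it.
No new person acquires control, so the clause is not triggered.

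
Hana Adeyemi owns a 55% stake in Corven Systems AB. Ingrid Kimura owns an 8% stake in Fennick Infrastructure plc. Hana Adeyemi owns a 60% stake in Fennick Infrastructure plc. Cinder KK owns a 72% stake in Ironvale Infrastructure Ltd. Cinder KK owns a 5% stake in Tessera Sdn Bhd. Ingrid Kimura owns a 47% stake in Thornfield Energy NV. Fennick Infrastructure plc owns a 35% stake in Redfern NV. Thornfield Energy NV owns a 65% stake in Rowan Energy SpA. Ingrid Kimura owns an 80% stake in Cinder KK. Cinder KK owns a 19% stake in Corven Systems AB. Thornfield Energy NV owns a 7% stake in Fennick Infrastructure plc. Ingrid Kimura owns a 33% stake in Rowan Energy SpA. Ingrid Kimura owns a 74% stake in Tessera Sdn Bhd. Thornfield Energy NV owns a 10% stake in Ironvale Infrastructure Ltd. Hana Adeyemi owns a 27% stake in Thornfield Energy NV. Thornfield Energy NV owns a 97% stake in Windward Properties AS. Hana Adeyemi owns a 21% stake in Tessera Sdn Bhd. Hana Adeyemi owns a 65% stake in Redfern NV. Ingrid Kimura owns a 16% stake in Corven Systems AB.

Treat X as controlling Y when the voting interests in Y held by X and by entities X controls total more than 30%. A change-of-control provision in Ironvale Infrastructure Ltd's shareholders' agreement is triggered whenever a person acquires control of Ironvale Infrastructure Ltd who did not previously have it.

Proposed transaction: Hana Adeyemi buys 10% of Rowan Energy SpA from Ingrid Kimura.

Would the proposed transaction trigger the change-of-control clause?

No

The purchase adds only to Hana's holdings (Ingrid's stake shrinks), so Hana is the only person who could newly come to control Ironvale.
Hana holds 55% of Corven, so Hana controls Corven.
Hana holds 60% of Fennick, so Hana controls Fennick.
Fennick and Hana together hold 35% + 65% = 100% of Redfern, so Hana controls Redfern.
Neither Hana nor any entity Hana controls holds any voting interest in Ironvale.
So before the transaction, Hana does not control Ironvale.
After the purchase, Hana holds 10% of Rowan directly, and Ingrid's stake falls to 23%.
Hana's side now holds 10% of Rowan, not > 30%, so Hana still does not control Rowan.
After the transaction, neither Hana nor any entity Hana controls holds a voting interest in Ironvale, so Hana still does not control it.
No new person acquires control, so the clause is not triggered.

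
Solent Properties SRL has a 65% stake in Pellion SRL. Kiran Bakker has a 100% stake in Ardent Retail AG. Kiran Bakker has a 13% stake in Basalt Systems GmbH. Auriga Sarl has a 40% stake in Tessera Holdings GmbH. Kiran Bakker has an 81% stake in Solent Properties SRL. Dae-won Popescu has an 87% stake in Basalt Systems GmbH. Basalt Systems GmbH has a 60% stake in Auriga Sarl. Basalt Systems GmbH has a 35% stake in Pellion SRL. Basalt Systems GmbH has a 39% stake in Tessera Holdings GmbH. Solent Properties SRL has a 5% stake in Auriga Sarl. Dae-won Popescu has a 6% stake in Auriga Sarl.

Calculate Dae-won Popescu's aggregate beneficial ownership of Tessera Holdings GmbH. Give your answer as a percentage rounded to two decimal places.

Dae-won reaches Tessera along 3 paths.
Via Auriga: 6% × 40% = 2.4%.
Via Basalt → Auriga: 87% × 60% × 40% = 20.88%.
Via Basalt: 87% × 39% = 33.93%.
Total: 2.4% + 20.88% + 33.93% = 57.21%.

57.21%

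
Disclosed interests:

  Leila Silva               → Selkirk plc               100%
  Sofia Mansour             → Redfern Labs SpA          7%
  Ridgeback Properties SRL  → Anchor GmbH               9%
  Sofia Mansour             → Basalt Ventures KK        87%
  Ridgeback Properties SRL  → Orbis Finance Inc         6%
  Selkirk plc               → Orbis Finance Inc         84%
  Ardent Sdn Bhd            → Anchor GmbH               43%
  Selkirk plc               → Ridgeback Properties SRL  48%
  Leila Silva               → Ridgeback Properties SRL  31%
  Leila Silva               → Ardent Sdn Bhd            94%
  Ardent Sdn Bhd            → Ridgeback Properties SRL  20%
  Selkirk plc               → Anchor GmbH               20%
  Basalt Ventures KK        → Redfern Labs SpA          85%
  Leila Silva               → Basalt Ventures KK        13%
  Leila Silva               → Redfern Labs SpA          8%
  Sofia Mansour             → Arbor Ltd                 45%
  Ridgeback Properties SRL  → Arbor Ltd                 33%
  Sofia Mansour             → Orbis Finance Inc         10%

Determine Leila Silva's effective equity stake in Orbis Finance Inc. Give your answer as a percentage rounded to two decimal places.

89.87%

Leila reaches Orbis along 4 paths.
Via Ardent → Ridgeback: 94% × 20% × 6% = 1.128%.
Via Selkirk → Ridgeback: 100% × 48% × 6% = 2.88%.
Via Ridgeback: 31% × 6% = 1.86%.
Via Selkirk: 100% × 84% = 84%.
Total: 1.128% + 2.88% + 1.86% + 84% = 89.868%.
Rounded: 89.87%.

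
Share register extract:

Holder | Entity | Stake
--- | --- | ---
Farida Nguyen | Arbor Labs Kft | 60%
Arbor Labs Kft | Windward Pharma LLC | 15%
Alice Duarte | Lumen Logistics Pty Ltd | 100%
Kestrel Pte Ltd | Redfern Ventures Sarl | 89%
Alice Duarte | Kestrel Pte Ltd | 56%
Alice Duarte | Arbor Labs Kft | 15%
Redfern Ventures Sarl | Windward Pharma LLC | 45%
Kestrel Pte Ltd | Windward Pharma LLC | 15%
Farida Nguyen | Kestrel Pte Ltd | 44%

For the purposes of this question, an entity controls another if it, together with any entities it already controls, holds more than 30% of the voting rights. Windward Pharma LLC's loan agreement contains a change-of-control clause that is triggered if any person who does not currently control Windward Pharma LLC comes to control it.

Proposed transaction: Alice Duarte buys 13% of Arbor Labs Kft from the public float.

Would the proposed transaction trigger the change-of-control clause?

No

The purchase changes only Alice's holdings, so Alice is the only person who could newly come to control Windward.
Alice holds 56% of Kestrel, so Alice controls Kestrel.
Kestrel holds 89% of Redfern, so Alice controls Redfern.
Redfern and Kestrel together hold 45% + 15% = 60% of Windward, so Alice controls Windward.
So Alice already controls Windward before the transaction.
After the purchase, Alice's direct stake in Arbor rises to 15% + 13% = 28%.
Alice controlled Windward already, so this is not a new person acquiring control; every other person's position is unchanged or reduced.
No new person acquires control, so the clause is not triggered.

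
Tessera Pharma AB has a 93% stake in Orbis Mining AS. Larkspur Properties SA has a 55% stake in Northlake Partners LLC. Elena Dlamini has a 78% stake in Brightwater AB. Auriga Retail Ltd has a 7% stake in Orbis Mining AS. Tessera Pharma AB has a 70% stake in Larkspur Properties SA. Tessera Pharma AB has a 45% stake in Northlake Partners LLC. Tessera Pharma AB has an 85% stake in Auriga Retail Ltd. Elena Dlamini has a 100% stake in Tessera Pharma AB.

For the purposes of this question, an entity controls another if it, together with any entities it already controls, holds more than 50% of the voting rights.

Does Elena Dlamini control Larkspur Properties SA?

Elena holds 100% of Tessera, so Elena controls Tessera.
Tessera holds 70% of Larkspur, so Elena controls Larkspur.

Yes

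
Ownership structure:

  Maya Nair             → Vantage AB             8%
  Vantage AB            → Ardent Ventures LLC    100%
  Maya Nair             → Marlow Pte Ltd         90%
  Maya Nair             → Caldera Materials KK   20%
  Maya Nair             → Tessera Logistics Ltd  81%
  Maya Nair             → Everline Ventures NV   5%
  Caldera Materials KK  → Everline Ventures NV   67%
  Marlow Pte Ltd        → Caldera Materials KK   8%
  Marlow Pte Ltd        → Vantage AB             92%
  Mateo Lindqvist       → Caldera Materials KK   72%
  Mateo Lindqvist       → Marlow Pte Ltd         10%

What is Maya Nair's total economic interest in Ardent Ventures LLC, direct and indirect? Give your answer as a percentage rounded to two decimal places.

90.80%

Maya reaches Ardent along 2 paths.
Via Vantage: 8% × 100% = 8%.
Via Marlow → Vantage: 90% × 92% × 100% = 82.8%.
Total: 8% + 82.8% = 90.8%.
Rounded: 90.80%.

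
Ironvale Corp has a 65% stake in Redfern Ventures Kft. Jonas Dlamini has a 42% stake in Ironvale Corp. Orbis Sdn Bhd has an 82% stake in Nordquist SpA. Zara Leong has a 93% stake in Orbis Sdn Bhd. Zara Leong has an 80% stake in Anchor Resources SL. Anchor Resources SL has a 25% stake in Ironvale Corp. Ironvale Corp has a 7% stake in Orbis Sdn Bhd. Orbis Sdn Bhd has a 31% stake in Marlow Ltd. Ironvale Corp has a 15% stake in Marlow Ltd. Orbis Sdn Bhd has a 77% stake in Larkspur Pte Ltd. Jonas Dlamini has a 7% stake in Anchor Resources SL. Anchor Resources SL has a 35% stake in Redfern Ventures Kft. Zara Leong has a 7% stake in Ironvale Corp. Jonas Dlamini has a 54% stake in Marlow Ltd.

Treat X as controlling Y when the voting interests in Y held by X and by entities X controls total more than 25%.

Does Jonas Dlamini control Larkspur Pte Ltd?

Jonas holds 42% of Ironvale, so Jonas controls Ironvale.
Ironvale holds 65% of Redfern, so Jonas controls Redfern.
Ironvale and Jonas together hold 15% + 54% = 69% of Marlow, so Jonas controls Marlow.
Neither Jonas nor any entity Jonas controls holds any voting interest in Larkspur.
So Jonas does not control Larkspur.

No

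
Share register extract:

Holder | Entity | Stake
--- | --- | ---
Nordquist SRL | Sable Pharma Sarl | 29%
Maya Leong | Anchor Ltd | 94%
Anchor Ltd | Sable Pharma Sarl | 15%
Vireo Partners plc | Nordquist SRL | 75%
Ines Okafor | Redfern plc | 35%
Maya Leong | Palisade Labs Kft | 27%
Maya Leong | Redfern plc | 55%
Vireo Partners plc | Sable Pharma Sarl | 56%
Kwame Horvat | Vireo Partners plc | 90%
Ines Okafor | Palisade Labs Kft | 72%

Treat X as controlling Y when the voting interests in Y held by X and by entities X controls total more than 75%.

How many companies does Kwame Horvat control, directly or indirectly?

1

Kwame holds 90% of Vireo, so Kwame controls Vireo.
No other company's threshold is met.
Kwame controls 1 company.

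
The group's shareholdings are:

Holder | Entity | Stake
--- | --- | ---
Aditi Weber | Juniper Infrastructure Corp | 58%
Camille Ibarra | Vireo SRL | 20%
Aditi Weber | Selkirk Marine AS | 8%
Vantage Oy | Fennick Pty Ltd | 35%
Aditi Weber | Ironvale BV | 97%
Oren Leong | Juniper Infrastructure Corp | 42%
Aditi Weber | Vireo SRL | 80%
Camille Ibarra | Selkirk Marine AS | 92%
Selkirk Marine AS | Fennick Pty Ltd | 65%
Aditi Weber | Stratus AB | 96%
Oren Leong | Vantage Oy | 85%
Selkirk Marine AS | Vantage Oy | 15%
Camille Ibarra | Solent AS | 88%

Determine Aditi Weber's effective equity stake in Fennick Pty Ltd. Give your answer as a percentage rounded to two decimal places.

Aditi reaches Fennick along 2 paths.
Via Selkirk → Vantage: 8% × 15% × 35% = 0.42%.
Via Selkirk: 8% × 65% = 5.2%.
Total: 0.42% + 5.2% = 5.62%.

5.62%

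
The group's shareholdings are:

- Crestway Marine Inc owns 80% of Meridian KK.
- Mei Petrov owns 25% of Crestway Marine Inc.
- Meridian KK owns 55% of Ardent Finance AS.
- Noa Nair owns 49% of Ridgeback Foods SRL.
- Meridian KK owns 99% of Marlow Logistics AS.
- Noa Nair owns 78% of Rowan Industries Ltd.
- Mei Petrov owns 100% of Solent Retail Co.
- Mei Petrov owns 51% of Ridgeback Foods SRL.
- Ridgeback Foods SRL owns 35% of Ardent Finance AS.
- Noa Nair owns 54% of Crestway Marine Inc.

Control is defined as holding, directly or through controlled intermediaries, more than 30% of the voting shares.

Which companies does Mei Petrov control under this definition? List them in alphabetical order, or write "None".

Mei holds 51% of Ridgeback, so Mei controls Ridgeback.
Mei holds 100% of Solent, so Mei controls Solent.
Ridgeback holds 35% of Ardent, so Mei controls Ardent.
No other company's threshold is met.

Ardent Finance AS, Ridgeback Foods SRL, Solent Retail Co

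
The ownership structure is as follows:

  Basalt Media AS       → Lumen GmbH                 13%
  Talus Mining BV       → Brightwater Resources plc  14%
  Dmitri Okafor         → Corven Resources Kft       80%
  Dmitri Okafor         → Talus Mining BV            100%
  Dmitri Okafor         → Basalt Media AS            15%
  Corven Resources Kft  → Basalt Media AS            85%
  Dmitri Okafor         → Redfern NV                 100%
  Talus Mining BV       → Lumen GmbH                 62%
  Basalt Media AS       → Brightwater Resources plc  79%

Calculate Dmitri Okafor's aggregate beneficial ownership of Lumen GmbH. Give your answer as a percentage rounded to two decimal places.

Dmitri reaches Lumen along 3 paths.
Via Talus: 100% × 62% = 62%.
Via Basalt: 15% × 13% = 1.95%.
Via Corven → Basalt: 80% × 85% × 13% = 8.84%.
Total: 62% + 1.95% + 8.84% = 72.79%.

72.79%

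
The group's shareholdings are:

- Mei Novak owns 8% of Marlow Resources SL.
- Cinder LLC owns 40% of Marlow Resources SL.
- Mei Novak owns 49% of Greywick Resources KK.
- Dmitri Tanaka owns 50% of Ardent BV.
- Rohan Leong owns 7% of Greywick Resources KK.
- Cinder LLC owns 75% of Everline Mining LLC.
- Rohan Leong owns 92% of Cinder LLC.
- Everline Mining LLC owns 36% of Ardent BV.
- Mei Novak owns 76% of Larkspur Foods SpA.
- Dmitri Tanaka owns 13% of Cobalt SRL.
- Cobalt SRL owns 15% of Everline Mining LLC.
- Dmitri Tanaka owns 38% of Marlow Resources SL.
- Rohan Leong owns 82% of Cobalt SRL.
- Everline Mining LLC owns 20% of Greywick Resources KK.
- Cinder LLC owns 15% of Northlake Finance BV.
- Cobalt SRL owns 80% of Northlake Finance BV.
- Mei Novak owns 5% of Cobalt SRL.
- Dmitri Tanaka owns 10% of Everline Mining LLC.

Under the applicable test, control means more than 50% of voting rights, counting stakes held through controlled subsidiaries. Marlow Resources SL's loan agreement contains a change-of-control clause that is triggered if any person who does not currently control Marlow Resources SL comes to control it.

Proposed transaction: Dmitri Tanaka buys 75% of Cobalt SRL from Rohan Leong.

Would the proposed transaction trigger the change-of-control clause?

The purchase adds only to Dmitri's holdings (Rohan's stake shrinks), so Dmitri is the only person who could newly come to control Marlow.
Dmitri's largest direct stake is 50% in Ardent, which does not meet the threshold, so Dmitri controls no company.
In Marlow, Dmitri's side holds only 38%, not > 50%.
So before the transaction, Dmitri does not control Marlow.
After the purchase, Dmitri's direct stake in Cobalt rises to 13% + 75% = 88%, and Rohan's stake falls to 7%.
Dmitri holds 88% of Cobalt, so Dmitri controls Cobalt.
Cobalt holds 80% of Northlake, so Dmitri controls Northlake.
After the transaction, Dmitri's side holds 38% of Marlow, not > 50%, so Dmitri still does not control Marlow.
No new person acquires control, so the clause is not triggered.

No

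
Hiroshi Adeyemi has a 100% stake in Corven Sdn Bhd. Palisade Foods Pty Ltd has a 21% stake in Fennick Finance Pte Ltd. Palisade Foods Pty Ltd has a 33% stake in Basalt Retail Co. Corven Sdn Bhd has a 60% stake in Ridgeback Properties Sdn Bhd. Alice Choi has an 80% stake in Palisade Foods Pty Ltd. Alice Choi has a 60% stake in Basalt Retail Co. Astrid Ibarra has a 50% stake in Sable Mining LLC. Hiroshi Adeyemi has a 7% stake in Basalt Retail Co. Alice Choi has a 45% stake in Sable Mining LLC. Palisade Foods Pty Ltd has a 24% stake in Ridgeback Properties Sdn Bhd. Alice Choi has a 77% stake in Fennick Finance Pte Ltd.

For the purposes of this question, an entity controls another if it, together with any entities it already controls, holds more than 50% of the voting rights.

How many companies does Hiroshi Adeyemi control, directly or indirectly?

Hiroshi holds 100% of Corven, so Hiroshi controls Corven.
Corven holds 60% of Ridgeback, so Hiroshi controls Ridgeback.
No other company's threshold is met.
Hiroshi controls 2 companies.

2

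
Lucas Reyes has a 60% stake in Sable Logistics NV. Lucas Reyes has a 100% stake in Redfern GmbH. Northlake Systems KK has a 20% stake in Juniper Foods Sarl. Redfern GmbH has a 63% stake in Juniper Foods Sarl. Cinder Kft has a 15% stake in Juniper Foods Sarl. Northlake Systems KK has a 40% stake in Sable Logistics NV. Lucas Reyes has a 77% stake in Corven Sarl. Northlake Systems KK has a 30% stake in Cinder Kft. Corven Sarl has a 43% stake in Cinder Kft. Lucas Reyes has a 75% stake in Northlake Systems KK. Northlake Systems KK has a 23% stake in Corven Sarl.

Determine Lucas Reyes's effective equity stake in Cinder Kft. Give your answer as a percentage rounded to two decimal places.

63.03%

Lucas reaches Cinder along 3 paths.
Via Corven: 77% × 43% = 33.11%.
Via Northlake → Corven: 75% × 23% × 43% = 7.4175%.
Via Northlake: 75% × 30% = 22.5%.
Total: 33.11% + 7.4175% + 22.5% = 63.0275%.
Rounded: 63.03%.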